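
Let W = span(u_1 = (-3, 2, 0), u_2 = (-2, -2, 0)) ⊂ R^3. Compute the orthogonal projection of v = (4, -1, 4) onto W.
proj_W(v) = (4, -1, 0)

Set up U = [u_1 | ... | u_2] ∈ R^(3×2). The projector onto W = col(U) is P = U (U^T U)^(-1) U^T.
Compute U^T U =
  [13, 2]
  [2, 8],
and U^T v = (-14, -6).
Solve U^T U · c = U^T v for the coefficients: c = (-1, -1/2). The projection is proj_W(v) = U c.
Check: (v - proj_W(v)) · u_1 = 0  (should be 0).
Check: (v - proj_W(v)) · u_2 = 0  (should be 0).
Result: proj_W(v) = (4, -1, 0).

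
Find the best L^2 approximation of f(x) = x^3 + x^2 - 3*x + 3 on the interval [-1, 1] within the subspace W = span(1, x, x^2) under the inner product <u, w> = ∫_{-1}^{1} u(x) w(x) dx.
g(x) = x^2 - 12*x/5 + 3

The best approximation g ∈ W is the orthogonal projection of f onto W. Writing g = a_0 + a_1 x + a_2 x^2, the coefficients solve the normal equations G · a = b where
  G_{ij} = <φ_i, φ_j> and b_i = <f, φ_i>, with φ_0 = 1, φ_1 = x, φ_2 = x^2.
G =
  [2, 0, 2/3]
  [0, 2/3, 0]
  [2/3, 0, 2/5],
b = (20/3, -8/5, 12/5).
Solving gives a_0 = 3, a_1 = -12/5, a_2 = 1, so
  g(x) = x^2 - 12*x/5 + 3.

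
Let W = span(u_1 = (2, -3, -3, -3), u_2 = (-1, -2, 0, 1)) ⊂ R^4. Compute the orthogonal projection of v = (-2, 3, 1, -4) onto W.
proj_W(v) = (212/185, 536/185, 48/185, -196/185)

Set up U = [u_1 | ... | u_2] ∈ R^(4×2). The projector onto W = col(U) is P = U (U^T U)^(-1) U^T.
Compute U^T U =
  [31, 1]
  [1, 6],
and U^T v = (-4, -8).
Solve U^T U · c = U^T v for the coefficients: c = (-16/185, -244/185). The projection is proj_W(v) = U c.
Check: (v - proj_W(v)) · u_1 = 0  (should be 0).
Check: (v - proj_W(v)) · u_2 = 0  (should be 0).
Result: proj_W(v) = (212/185, 536/185, 48/185, -196/185).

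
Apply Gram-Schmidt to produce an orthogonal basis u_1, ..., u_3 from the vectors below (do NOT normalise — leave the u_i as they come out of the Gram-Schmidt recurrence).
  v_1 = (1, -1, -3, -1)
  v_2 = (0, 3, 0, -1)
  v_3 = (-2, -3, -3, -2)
Orthogonal basis:
  u_1 = (1, -1, -3, -1)
  u_2 = (1/6, 17/6, -1/2, -7/6)
  u_3 = (-169/58, -31/58, -15/58, -93/58)

Apply the Gram-Schmidt recurrence
  u_1 = v_1
  u_i = v_i − Σ_{j<i} ((v_i · u_j) / (u_j · u_j)) · u_j.

Step by step this gives:
  u_1 = (1, -1, -3, -1)
  u_2 = (1/6, 17/6, -1/2, -7/6)
  u_3 = (-169/58, -31/58, -15/58, -93/58)

Orthogonality check:
  u_2 · u_1 = 0 (should be 0)
  u_3 · u_1 = 0 (should be 0)
  u_3 · u_2 = 0 (should be 0)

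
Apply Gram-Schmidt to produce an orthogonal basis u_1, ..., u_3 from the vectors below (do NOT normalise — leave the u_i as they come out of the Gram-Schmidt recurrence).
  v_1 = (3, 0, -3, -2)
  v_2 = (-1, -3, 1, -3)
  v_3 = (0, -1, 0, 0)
Orthogonal basis:
  u_1 = (3, 0, -3, -2)
  u_2 = (-1, -3, 1, -3)
  u_3 = (3/20, -11/20, -3/20, 9/20)

Apply the Gram-Schmidt recurrence
  u_1 = v_1
  u_i = v_i − Σ_{j<i} ((v_i · u_j) / (u_j · u_j)) · u_j.

Step by step this gives:
  u_1 = (3, 0, -3, -2)
  u_2 = (-1, -3, 1, -3)
  u_3 = (3/20, -11/20, -3/20, 9/20)

Orthogonality check:
  u_2 · u_1 = 0 (should be 0)
  u_3 · u_1 = 0 (should be 0)
  u_3 · u_2 = 0 (should be 0)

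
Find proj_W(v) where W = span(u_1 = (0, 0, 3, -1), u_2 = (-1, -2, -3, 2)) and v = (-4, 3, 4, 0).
proj_W(v) = (8/59, 16/59, 210/59, -78/59)

Set up U = [u_1 | ... | u_2] ∈ R^(4×2). The projector onto W = col(U) is P = U (U^T U)^(-1) U^T.
Compute U^T U =
  [10, -11]
  [-11, 18],
and U^T v = (12, -14).
Solve U^T U · c = U^T v for the coefficients: c = (62/59, -8/59). The projection is proj_W(v) = U c.
Check: (v - proj_W(v)) · u_1 = 0  (should be 0).
Check: (v - proj_W(v)) · u_2 = 0  (should be 0).
Result: proj_W(v) = (8/59, 16/59, 210/59, -78/59).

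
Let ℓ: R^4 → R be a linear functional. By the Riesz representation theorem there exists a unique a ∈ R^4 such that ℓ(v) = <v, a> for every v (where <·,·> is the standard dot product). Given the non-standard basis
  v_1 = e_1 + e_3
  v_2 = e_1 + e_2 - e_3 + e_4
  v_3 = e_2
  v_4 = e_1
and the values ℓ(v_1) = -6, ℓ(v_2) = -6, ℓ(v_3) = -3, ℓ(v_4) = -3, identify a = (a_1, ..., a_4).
a = (-3, -3, -3, -3)

Write a = (a_1, ..., a_4) in the standard basis. For each basis vector v_i, ℓ(v_i) = <v_i, a> is a linear equation in the a_j's. Collect the n equations into a matrix system V a = ℓ, where row i of V is v_i (expressed in the standard basis). Since V is invertible (lower-triangular with 1s on the diagonal, up to permutation), solve by back-substitution:
  V =
[[1, 0, 1, 0],
 [1, 1, -1, 1],
 [0, 1, 0, 0],
 [1, 0, 0, 0]]
  V a = (-6, -6, -3, -3)
Solving gives a = (-3, -3, -3, -3).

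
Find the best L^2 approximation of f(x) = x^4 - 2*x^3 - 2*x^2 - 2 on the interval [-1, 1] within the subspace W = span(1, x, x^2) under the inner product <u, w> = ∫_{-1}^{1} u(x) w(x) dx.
g(x) = -8*x^2/7 - 6*x/5 - 73/35

The best approximation g ∈ W is the orthogonal projection of f onto W. Writing g = a_0 + a_1 x + a_2 x^2, the coefficients solve the normal equations G · a = b where
  G_{ij} = <φ_i, φ_j> and b_i = <f, φ_i>, with φ_0 = 1, φ_1 = x, φ_2 = x^2.
G =
  [2, 0, 2/3]
  [0, 2/3, 0]
  [2/3, 0, 2/5],
b = (-74/15, -4/5, -194/105).
Solving gives a_0 = -73/35, a_1 = -6/5, a_2 = -8/7, so
  g(x) = -8*x^2/7 - 6*x/5 - 73/35.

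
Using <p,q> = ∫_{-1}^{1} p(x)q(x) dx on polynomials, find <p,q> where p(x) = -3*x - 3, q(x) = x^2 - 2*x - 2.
<p,q> = 14

Expand the product: p(x)·q(x) = -3*x^3 + 3*x^2 + 12*x + 6.
∫_{-1}^{1} of each monomial x^k gives [2/(k+1) if k even, 0 if k odd]. Integrating term-by-term (or equivalently evaluating the antiderivative F(x) = -3*x^4/4 + x^3 + 6*x^2 + 6*x at the endpoints):
  F(1) − F(−1) = 49/4 − (-7/4) = 14.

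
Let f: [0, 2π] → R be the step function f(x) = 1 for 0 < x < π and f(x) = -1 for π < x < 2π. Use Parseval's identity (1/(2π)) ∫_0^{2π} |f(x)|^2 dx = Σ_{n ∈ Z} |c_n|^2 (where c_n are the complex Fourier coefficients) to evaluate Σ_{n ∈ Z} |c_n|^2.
Σ |c_n|^2 = 1

Parseval equates the L^2 energy of f (normalised by 1/(2π)) with the ℓ^2 sum of its Fourier coefficients: (1/(2π)) ∫_0^{2π} |f|^2 = Σ |c_n|^2.
Compute the left side: (1/(2π)) [∫_0^π 1^2 dx + ∫_π^{2π} (-1)^2 dx] = (1/(2π)) · (1π + 1π) = (1 + 1)/2 = 1.
So Σ_{n ∈ Z} |c_n|^2 = 1.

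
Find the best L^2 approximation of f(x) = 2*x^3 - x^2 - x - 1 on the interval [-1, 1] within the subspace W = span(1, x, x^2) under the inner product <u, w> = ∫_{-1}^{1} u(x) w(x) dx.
g(x) = -x^2 + x/5 - 1

The best approximation g ∈ W is the orthogonal projection of f onto W. Writing g = a_0 + a_1 x + a_2 x^2, the coefficients solve the normal equations G · a = b where
  G_{ij} = <φ_i, φ_j> and b_i = <f, φ_i>, with φ_0 = 1, φ_1 = x, φ_2 = x^2.
G =
  [2, 0, 2/3]
  [0, 2/3, 0]
  [2/3, 0, 2/5],
b = (-8/3, 2/15, -16/15).
Solving gives a_0 = -1, a_1 = 1/5, a_2 = -1, so
  g(x) = -x^2 + x/5 - 1.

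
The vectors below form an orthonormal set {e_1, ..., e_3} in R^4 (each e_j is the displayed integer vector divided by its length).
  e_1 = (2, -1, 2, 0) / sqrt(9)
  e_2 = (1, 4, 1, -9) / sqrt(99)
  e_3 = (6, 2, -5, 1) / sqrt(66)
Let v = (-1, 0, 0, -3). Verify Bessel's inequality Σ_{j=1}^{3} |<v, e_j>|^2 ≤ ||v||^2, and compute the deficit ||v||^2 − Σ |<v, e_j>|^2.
Σ |<v, e_j>|^2 = 17/2; ||v||^2 = 10; deficit = 3/2

Write each e_j = u_j / sqrt(<u_j, u_j>) where u_j is the displayed integer vector. Then <v, e_j> = <v, u_j> / sqrt(<u_j, u_j>), so |<v, e_j>|^2 = <v, u_j>^2 / <u_j, u_j>.
Coefficients: <v, e_1> = -2/sqrt(9), <v, e_2> = 26/sqrt(99), <v, e_3> = -9/sqrt(66).
Square and sum: Σ |<v, e_j>|^2 = 17/2.
Compute ||v||^2 = v·v = 10.
Deficit = 10 − 17/2 = 3/2 ≥ 0, confirming Bessel's inequality. (The deficit equals ||v − Σ <v,e_j> e_j||^2, the squared distance from v to span{e_j}.)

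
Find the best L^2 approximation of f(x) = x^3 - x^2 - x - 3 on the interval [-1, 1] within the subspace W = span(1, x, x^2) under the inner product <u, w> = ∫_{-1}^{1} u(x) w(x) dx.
g(x) = -x^2 - 2*x/5 - 3

The best approximation g ∈ W is the orthogonal projection of f onto W. Writing g = a_0 + a_1 x + a_2 x^2, the coefficients solve the normal equations G · a = b where
  G_{ij} = <φ_i, φ_j> and b_i = <f, φ_i>, with φ_0 = 1, φ_1 = x, φ_2 = x^2.
G =
  [2, 0, 2/3]
  [0, 2/3, 0]
  [2/3, 0, 2/5],
b = (-20/3, -4/15, -12/5).
Solving gives a_0 = -3, a_1 = -2/5, a_2 = -1, so
  g(x) = -x^2 - 2*x/5 - 3.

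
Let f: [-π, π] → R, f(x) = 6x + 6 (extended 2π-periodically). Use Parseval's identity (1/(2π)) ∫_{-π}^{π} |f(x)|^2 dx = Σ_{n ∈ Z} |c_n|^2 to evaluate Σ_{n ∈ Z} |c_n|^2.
Σ |c_n|^2 = 12π^2 + 36

Expand and integrate term by term over [-π, π]:
  ∫ (6x)^2 dx = 36·(2π^3/3); ∫ 2·6·(6)·x dx = 0 (odd integrand); ∫ 6^2 dx = 36·2π.
So (1/(2π)) ∫_{-π}^{π} (6x + 6)^2 dx = 36π^2/3 + 36 = 12π^2 + 36.
Parseval ⇒ Σ |c_n|^2 = 12π^2 + 36.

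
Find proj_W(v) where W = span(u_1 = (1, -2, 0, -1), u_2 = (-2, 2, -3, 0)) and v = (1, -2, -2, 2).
proj_W(v) = (5/22, -1, -9/11, -17/22)

Set up U = [u_1 | ... | u_2] ∈ R^(4×2). The projector onto W = col(U) is P = U (U^T U)^(-1) U^T.
Compute U^T U =
  [6, -6]
  [-6, 17],
and U^T v = (3, 0).
Solve U^T U · c = U^T v for the coefficients: c = (17/22, 3/11). The projection is proj_W(v) = U c.
Check: (v - proj_W(v)) · u_1 = 0  (should be 0).
Check: (v - proj_W(v)) · u_2 = 0  (should be 0).
Result: proj_W(v) = (5/22, -1, -9/11, -17/22).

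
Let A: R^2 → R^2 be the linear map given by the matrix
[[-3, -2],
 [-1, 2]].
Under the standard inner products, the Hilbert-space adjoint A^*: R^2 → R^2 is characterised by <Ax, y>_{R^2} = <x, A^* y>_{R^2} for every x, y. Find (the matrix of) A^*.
A^* = A^T =
[[-3, -1],
 [-2, 2]]

For real matrices with standard dot products, the defining identity <Ax, y> = <x, A^* y> gives (Ax)^T y = x^T (A^*) y, i.e. x^T A^T y = x^T (A^*) y. Since this holds for all x, y, we must have A^* = A^T. Therefore
A^* =
[[-3, -1],
 [-2, 2]].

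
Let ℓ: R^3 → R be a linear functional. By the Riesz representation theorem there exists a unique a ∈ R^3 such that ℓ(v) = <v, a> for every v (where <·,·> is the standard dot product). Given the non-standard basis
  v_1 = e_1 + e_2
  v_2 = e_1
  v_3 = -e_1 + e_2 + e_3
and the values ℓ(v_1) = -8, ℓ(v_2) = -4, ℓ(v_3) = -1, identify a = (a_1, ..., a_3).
a = (-4, -4, -1)

Write a = (a_1, ..., a_3) in the standard basis. For each basis vector v_i, ℓ(v_i) = <v_i, a> is a linear equation in the a_j's. Collect the n equations into a matrix system V a = ℓ, where row i of V is v_i (expressed in the standard basis). Since V is invertible (lower-triangular with 1s on the diagonal, up to permutation), solve by back-substitution:
  V =
[[1, 1, 0],
 [1, 0, 0],
 [-1, 1, 1]]
  V a = (-8, -4, -1)
Solving gives a = (-4, -4, -1).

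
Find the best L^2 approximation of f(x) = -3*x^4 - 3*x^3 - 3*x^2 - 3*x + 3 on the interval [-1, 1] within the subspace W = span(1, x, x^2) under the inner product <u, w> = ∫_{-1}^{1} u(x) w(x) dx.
g(x) = -39*x^2/7 - 24*x/5 + 114/35

The best approximation g ∈ W is the orthogonal projection of f onto W. Writing g = a_0 + a_1 x + a_2 x^2, the coefficients solve the normal equations G · a = b where
  G_{ij} = <φ_i, φ_j> and b_i = <f, φ_i>, with φ_0 = 1, φ_1 = x, φ_2 = x^2.
G =
  [2, 0, 2/3]
  [0, 2/3, 0]
  [2/3, 0, 2/5],
b = (14/5, -16/5, -2/35).
Solving gives a_0 = 114/35, a_1 = -24/5, a_2 = -39/7, so
  g(x) = -39*x^2/7 - 24*x/5 + 114/35.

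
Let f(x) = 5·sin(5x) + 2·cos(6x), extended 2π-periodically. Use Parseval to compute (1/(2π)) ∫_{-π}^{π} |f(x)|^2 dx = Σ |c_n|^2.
Σ |c_n|^2 = 29/2

Expand |f|^2 and use orthogonality of {sin(nx), cos(mx)} on [-π, π]:
  ∫_{-π}^{π} sin(nx)^2 dx = π, ∫ cos(mx)^2 dx = π, and cross terms integrate to 0.
So ∫_{-π}^{π} f(x)^2 dx = 5^2 · π + 2^2 · π = (25 + 4)π.
Divide by 2π: (25 + 4)/2 = 29/2.
By Parseval, this equals Σ |c_n|^2.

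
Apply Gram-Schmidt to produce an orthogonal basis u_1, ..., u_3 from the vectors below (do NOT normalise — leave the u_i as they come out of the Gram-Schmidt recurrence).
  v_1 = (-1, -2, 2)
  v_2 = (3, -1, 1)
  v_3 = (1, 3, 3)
Orthogonal basis:
  u_1 = (-1, -2, 2)
  u_2 = (28/9, -7/9, 7/9)
  u_3 = (0, 3, 3)

Apply the Gram-Schmidt recurrence
  u_1 = v_1
  u_i = v_i − Σ_{j<i} ((v_i · u_j) / (u_j · u_j)) · u_j.

Step by step this gives:
  u_1 = (-1, -2, 2)
  u_2 = (28/9, -7/9, 7/9)
  u_3 = (0, 3, 3)

Orthogonality check:
  u_2 · u_1 = 0 (should be 0)
  u_3 · u_1 = 0 (should be 0)
  u_3 · u_2 = 0 (should be 0)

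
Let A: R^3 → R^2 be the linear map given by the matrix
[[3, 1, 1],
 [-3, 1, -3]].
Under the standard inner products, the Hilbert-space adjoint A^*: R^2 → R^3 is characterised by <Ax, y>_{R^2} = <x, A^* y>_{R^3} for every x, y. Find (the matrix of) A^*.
A^* = A^T =
[[3, -3],
 [1, 1],
 [1, -3]]

For real matrices with standard dot products, the defining identity <Ax, y> = <x, A^* y> gives (Ax)^T y = x^T (A^*) y, i.e. x^T A^T y = x^T (A^*) y. Since this holds for all x, y, we must have A^* = A^T. Therefore
A^* =
[[3, -3],
 [1, 1],
 [1, -3]].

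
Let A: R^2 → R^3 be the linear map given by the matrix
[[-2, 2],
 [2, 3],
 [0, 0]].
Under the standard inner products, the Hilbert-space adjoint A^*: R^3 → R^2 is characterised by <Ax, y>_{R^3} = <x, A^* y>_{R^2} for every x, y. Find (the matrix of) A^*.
A^* = A^T =
[[-2, 2, 0],
 [2, 3, 0]]

For real matrices with standard dot products, the defining identity <Ax, y> = <x, A^* y> gives (Ax)^T y = x^T (A^*) y, i.e. x^T A^T y = x^T (A^*) y. Since this holds for all x, y, we must have A^* = A^T. Therefore
A^* =
[[-2, 2, 0],
 [2, 3, 0]].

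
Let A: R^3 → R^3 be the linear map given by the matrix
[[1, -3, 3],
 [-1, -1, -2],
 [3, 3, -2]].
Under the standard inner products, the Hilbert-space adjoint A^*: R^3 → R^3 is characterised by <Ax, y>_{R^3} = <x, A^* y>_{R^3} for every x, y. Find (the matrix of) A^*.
A^* = A^T =
[[1, -1, 3],
 [-3, -1, 3],
 [3, -2, -2]]

For real matrices with standard dot products, the defining identity <Ax, y> = <x, A^* y> gives (Ax)^T y = x^T (A^*) y, i.e. x^T A^T y = x^T (A^*) y. Since this holds for all x, y, we must have A^* = A^T. Therefore
A^* =
[[1, -1, 3],
 [-3, -1, 3],
 [3, -2, -2]].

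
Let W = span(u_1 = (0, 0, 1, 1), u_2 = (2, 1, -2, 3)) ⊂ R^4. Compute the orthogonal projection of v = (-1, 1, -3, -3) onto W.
proj_W(v) = (-4/35, -2/35, -20/7, -22/7)

Set up U = [u_1 | ... | u_2] ∈ R^(4×2). The projector onto W = col(U) is P = U (U^T U)^(-1) U^T.
Compute U^T U =
  [2, 1]
  [1, 18],
and U^T v = (-6, -4).
Solve U^T U · c = U^T v for the coefficients: c = (-104/35, -2/35). The projection is proj_W(v) = U c.
Check: (v - proj_W(v)) · u_1 = 0  (should be 0).
Check: (v - proj_W(v)) · u_2 = 0  (should be 0).
Result: proj_W(v) = (-4/35, -2/35, -20/7, -22/7).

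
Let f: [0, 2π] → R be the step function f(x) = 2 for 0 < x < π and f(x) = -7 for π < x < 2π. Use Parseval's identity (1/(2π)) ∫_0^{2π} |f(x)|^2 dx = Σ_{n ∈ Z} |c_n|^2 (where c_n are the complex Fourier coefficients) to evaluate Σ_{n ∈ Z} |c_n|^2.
Σ |c_n|^2 = 53/2

Parseval equates the L^2 energy of f (normalised by 1/(2π)) with the ℓ^2 sum of its Fourier coefficients: (1/(2π)) ∫_0^{2π} |f|^2 = Σ |c_n|^2.
Compute the left side: (1/(2π)) [∫_0^π 2^2 dx + ∫_π^{2π} (-7)^2 dx] = (1/(2π)) · (4π + 49π) = (4 + 49)/2 = 53/2.
So Σ_{n ∈ Z} |c_n|^2 = 53/2.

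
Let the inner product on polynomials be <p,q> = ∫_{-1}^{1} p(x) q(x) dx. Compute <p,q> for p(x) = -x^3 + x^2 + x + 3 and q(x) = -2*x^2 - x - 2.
<p,q> = -92/5

Expand the product: p(x)·q(x) = 2*x^5 - x^4 - x^3 - 9*x^2 - 5*x - 6.
∫_{-1}^{1} of each monomial x^k gives [2/(k+1) if k even, 0 if k odd]. Integrating term-by-term (or equivalently evaluating the antiderivative F(x) = x^6/3 - x^5/5 - x^4/4 - 3*x^3 - 5*x^2/2 - 6*x at the endpoints):
  F(1) − F(−1) = -697/60 − (407/60) = -92/5.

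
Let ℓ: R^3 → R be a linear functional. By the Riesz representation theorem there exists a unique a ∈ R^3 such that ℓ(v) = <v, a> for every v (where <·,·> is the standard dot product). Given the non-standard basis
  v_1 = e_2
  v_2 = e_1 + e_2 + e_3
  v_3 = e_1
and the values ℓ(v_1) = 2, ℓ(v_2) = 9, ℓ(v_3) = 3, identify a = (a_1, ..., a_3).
a = (3, 2, 4)

Write a = (a_1, ..., a_3) in the standard basis. For each basis vector v_i, ℓ(v_i) = <v_i, a> is a linear equation in the a_j's. Collect the n equations into a matrix system V a = ℓ, where row i of V is v_i (expressed in the standard basis). Since V is invertible (lower-triangular with 1s on the diagonal, up to permutation), solve by back-substitution:
  V =
[[0, 1, 0],
 [1, 1, 1],
 [1, 0, 0]]
  V a = (2, 9, 3)
Solving gives a = (3, 2, 4).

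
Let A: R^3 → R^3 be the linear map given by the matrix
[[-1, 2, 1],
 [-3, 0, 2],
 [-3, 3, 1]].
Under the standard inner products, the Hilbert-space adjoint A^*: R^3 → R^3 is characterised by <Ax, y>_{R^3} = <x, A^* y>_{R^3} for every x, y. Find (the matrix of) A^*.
A^* = A^T =
[[-1, -3, -3],
 [2, 0, 3],
 [1, 2, 1]]

For real matrices with standard dot products, the defining identity <Ax, y> = <x, A^* y> gives (Ax)^T y = x^T (A^*) y, i.e. x^T A^T y = x^T (A^*) y. Since this holds for all x, y, we must have A^* = A^T. Therefore
A^* =
[[-1, -3, -3],
 [2, 0, 3],
 [1, 2, 1]].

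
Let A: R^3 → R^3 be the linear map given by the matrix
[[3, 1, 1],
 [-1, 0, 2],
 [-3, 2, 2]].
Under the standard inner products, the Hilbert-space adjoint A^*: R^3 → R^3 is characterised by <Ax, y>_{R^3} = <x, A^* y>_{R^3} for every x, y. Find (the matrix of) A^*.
A^* = A^T =
[[3, -1, -3],
 [1, 0, 2],
 [1, 2, 2]]

For real matrices with standard dot products, the defining identity <Ax, y> = <x, A^* y> gives (Ax)^T y = x^T (A^*) y, i.e. x^T A^T y = x^T (A^*) y. Since this holds for all x, y, we must have A^* = A^T. Therefore
A^* =
[[3, -1, -3],
 [1, 0, 2],
 [1, 2, 2]].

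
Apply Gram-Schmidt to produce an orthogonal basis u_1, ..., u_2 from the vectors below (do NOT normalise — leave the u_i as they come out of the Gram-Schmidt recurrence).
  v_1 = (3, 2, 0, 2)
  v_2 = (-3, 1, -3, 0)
Orthogonal basis:
  u_1 = (3, 2, 0, 2)
  u_2 = (-30/17, 31/17, -3, 14/17)

Apply the Gram-Schmidt recurrence
  u_1 = v_1
  u_i = v_i − Σ_{j<i} ((v_i · u_j) / (u_j · u_j)) · u_j.

Step by step this gives:
  u_1 = (3, 2, 0, 2)
  u_2 = (-30/17, 31/17, -3, 14/17)

Orthogonality check:
  u_2 · u_1 = 0 (should be 0)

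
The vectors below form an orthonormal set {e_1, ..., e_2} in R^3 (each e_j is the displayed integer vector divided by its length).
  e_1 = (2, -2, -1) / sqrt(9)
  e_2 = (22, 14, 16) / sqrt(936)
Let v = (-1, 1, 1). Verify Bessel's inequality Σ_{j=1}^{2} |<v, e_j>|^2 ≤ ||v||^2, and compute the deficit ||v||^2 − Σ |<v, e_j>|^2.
Σ |<v, e_j>|^2 = 37/13; ||v||^2 = 3; deficit = 2/13

Write each e_j = u_j / sqrt(<u_j, u_j>) where u_j is the displayed integer vector. Then <v, e_j> = <v, u_j> / sqrt(<u_j, u_j>), so |<v, e_j>|^2 = <v, u_j>^2 / <u_j, u_j>.
Coefficients: <v, e_1> = -5/sqrt(9), <v, e_2> = 8/sqrt(936).
Square and sum: Σ |<v, e_j>|^2 = 37/13.
Compute ||v||^2 = v·v = 3.
Deficit = 3 − 37/13 = 2/13 ≥ 0, confirming Bessel's inequality. (The deficit equals ||v − Σ <v,e_j> e_j||^2, the squared distance from v to span{e_j}.)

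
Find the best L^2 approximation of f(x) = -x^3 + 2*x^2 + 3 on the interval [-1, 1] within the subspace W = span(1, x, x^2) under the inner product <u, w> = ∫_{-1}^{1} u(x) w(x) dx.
g(x) = 2*x^2 - 3*x/5 + 3

The best approximation g ∈ W is the orthogonal projection of f onto W. Writing g = a_0 + a_1 x + a_2 x^2, the coefficients solve the normal equations G · a = b where
  G_{ij} = <φ_i, φ_j> and b_i = <f, φ_i>, with φ_0 = 1, φ_1 = x, φ_2 = x^2.
G =
  [2, 0, 2/3]
  [0, 2/3, 0]
  [2/3, 0, 2/5],
b = (22/3, -2/5, 14/5).
Solving gives a_0 = 3, a_1 = -3/5, a_2 = 2, so
  g(x) = 2*x^2 - 3*x/5 + 3.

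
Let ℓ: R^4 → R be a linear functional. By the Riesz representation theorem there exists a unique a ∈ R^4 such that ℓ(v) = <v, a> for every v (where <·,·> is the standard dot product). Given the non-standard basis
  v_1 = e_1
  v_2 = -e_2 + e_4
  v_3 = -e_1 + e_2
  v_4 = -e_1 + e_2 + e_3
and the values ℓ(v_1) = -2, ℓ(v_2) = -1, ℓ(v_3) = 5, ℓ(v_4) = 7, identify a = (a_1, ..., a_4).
a = (-2, 3, 2, 2)

Write a = (a_1, ..., a_4) in the standard basis. For each basis vector v_i, ℓ(v_i) = <v_i, a> is a linear equation in the a_j's. Collect the n equations into a matrix system V a = ℓ, where row i of V is v_i (expressed in the standard basis). Since V is invertible (lower-triangular with 1s on the diagonal, up to permutation), solve by back-substitution:
  V =
[[1, 0, 0, 0],
 [0, -1, 0, 1],
 [-1, 1, 0, 0],
 [-1, 1, 1, 0]]
  V a = (-2, -1, 5, 7)
Solving gives a = (-2, 3, 2, 2).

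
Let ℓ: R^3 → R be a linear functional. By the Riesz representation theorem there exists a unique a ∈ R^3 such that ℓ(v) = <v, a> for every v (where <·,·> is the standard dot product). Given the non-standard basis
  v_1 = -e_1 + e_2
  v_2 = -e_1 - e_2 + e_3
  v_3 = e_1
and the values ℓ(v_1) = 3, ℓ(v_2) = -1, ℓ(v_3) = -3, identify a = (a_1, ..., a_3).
a = (-3, 0, -4)

Write a = (a_1, ..., a_3) in the standard basis. For each basis vector v_i, ℓ(v_i) = <v_i, a> is a linear equation in the a_j's. Collect the n equations into a matrix system V a = ℓ, where row i of V is v_i (expressed in the standard basis). Since V is invertible (lower-triangular with 1s on the diagonal, up to permutation), solve by back-substitution:
  V =
[[-1, 1, 0],
 [-1, -1, 1],
 [1, 0, 0]]
  V a = (3, -1, -3)
Solving gives a = (-3, 0, -4).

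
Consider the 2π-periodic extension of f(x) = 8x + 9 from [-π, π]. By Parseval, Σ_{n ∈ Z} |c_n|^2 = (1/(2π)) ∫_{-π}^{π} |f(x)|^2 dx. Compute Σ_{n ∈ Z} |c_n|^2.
Σ |c_n|^2 = 64π^2/3 + 81

Expand and integrate term by term over [-π, π]:
  ∫ (8x)^2 dx = 64·(2π^3/3); ∫ 2·8·(9)·x dx = 0 (odd integrand); ∫ 9^2 dx = 81·2π.
So (1/(2π)) ∫_{-π}^{π} (8x + 9)^2 dx = 64π^2/3 + 81 = 64π^2/3 + 81.
Parseval ⇒ Σ |c_n|^2 = 64π^2/3 + 81.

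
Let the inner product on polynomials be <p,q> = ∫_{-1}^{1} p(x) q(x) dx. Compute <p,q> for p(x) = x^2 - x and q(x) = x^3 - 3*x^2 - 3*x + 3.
<p,q> = 12/5

Expand the product: p(x)·q(x) = x^5 - 4*x^4 + 6*x^2 - 3*x.
∫_{-1}^{1} of each monomial x^k gives [2/(k+1) if k even, 0 if k odd]. Integrating term-by-term (or equivalently evaluating the antiderivative F(x) = x^6/6 - 4*x^5/5 + 2*x^3 - 3*x^2/2 at the endpoints):
  F(1) − F(−1) = -2/15 − (-38/15) = 12/5.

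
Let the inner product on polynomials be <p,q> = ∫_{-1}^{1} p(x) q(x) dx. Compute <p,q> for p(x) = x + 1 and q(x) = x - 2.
<p,q> = -10/3

Expand the product: p(x)·q(x) = x^2 - x - 2.
∫_{-1}^{1} of each monomial x^k gives [2/(k+1) if k even, 0 if k odd]. Integrating term-by-term (or equivalently evaluating the antiderivative F(x) = x^3/3 - x^2/2 - 2*x at the endpoints):
  F(1) − F(−1) = -13/6 − (7/6) = -10/3.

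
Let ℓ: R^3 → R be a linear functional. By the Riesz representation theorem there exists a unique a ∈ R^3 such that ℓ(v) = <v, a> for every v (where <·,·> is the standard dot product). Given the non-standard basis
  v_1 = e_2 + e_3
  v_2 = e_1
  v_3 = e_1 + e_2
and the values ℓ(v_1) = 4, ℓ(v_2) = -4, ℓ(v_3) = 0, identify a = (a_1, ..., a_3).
a = (-4, 4, 0)

Write a = (a_1, ..., a_3) in the standard basis. For each basis vector v_i, ℓ(v_i) = <v_i, a> is a linear equation in the a_j's. Collect the n equations into a matrix system V a = ℓ, where row i of V is v_i (expressed in the standard basis). Since V is invertible (lower-triangular with 1s on the diagonal, up to permutation), solve by back-substitution:
  V =
[[0, 1, 1],
 [1, 0, 0],
 [1, 1, 0]]
  V a = (4, -4, 0)
Solving gives a = (-4, 4, 0).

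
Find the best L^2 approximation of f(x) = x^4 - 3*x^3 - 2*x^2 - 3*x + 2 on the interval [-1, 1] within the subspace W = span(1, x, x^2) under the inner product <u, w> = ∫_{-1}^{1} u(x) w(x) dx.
g(x) = -8*x^2/7 - 24*x/5 + 67/35

The best approximation g ∈ W is the orthogonal projection of f onto W. Writing g = a_0 + a_1 x + a_2 x^2, the coefficients solve the normal equations G · a = b where
  G_{ij} = <φ_i, φ_j> and b_i = <f, φ_i>, with φ_0 = 1, φ_1 = x, φ_2 = x^2.
G =
  [2, 0, 2/3]
  [0, 2/3, 0]
  [2/3, 0, 2/5],
b = (46/15, -16/5, 86/105).
Solving gives a_0 = 67/35, a_1 = -24/5, a_2 = -8/7, so
  g(x) = -8*x^2/7 - 24*x/5 + 67/35.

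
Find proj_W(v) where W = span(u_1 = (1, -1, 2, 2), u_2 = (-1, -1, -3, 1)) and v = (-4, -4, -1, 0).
proj_W(v) = (-41/52, -61/52, -133/52, 71/52)

Set up U = [u_1 | ... | u_2] ∈ R^(4×2). The projector onto W = col(U) is P = U (U^T U)^(-1) U^T.
Compute U^T U =
  [10, -4]
  [-4, 12],
and U^T v = (-2, 11).
Solve U^T U · c = U^T v for the coefficients: c = (5/26, 51/52). The projection is proj_W(v) = U c.
Check: (v - proj_W(v)) · u_1 = 0  (should be 0).
Check: (v - proj_W(v)) · u_2 = 0  (should be 0).
Result: proj_W(v) = (-41/52, -61/52, -133/52, 71/52).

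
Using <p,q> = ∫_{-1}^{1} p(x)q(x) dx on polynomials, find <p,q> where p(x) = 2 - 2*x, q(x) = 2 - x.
<p,q> = 28/3

Expand the product: p(x)·q(x) = 2*x^2 - 6*x + 4.
∫_{-1}^{1} of each monomial x^k gives [2/(k+1) if k even, 0 if k odd]. Integrating term-by-term (or equivalently evaluating the antiderivative F(x) = 2*x^3/3 - 3*x^2 + 4*x at the endpoints):
  F(1) − F(−1) = 5/3 − (-23/3) = 28/3.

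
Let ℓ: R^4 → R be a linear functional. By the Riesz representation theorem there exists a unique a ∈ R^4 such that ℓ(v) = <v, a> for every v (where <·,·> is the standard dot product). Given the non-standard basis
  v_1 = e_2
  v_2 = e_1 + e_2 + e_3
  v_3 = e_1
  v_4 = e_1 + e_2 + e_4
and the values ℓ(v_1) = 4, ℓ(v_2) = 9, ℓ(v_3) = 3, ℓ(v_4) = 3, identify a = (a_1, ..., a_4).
a = (3, 4, 2, -4)

Write a = (a_1, ..., a_4) in the standard basis. For each basis vector v_i, ℓ(v_i) = <v_i, a> is a linear equation in the a_j's. Collect the n equations into a matrix system V a = ℓ, where row i of V is v_i (expressed in the standard basis). Since V is invertible (lower-triangular with 1s on the diagonal, up to permutation), solve by back-substitution:
  V =
[[0, 1, 0, 0],
 [1, 1, 1, 0],
 [1, 0, 0, 0],
 [1, 1, 0, 1]]
  V a = (4, 9, 3, 3)
Solving gives a = (3, 4, 2, -4).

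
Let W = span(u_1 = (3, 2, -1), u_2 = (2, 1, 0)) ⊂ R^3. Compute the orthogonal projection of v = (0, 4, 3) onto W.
proj_W(v) = (11/6, 1/3, 7/6)

Set up U = [u_1 | ... | u_2] ∈ R^(3×2). The projector onto W = col(U) is P = U (U^T U)^(-1) U^T.
Compute U^T U =
  [14, 8]
  [8, 5],
and U^T v = (5, 4).
Solve U^T U · c = U^T v for the coefficients: c = (-7/6, 8/3). The projection is proj_W(v) = U c.
Check: (v - proj_W(v)) · u_1 = 0  (should be 0).
Check: (v - proj_W(v)) · u_2 = 0  (should be 0).
Result: proj_W(v) = (11/6, 1/3, 7/6).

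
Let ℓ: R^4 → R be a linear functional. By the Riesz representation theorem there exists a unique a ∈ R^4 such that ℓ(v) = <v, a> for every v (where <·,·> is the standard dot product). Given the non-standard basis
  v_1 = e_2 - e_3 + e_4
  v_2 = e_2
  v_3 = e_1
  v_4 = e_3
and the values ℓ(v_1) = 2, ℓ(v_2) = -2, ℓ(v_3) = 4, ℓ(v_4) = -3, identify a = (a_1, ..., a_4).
a = (4, -2, -3, 1)

Write a = (a_1, ..., a_4) in the standard basis. For each basis vector v_i, ℓ(v_i) = <v_i, a> is a linear equation in the a_j's. Collect the n equations into a matrix system V a = ℓ, where row i of V is v_i (expressed in the standard basis). Since V is invertible (lower-triangular with 1s on the diagonal, up to permutation), solve by back-substitution:
  V =
[[0, 1, -1, 1],
 [0, 1, 0, 0],
 [1, 0, 0, 0],
 [0, 0, 1, 0]]
  V a = (2, -2, 4, -3)
Solving gives a = (4, -2, -3, 1).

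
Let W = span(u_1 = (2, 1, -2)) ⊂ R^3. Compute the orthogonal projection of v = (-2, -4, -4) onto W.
proj_W(v) = (0, 0, 0)

Set up U = [u_1 | ... | u_1] ∈ R^(3×1). The projector onto W = col(U) is P = U (U^T U)^(-1) U^T.
Compute U^T U =
  [9],
and U^T v = (0).
Solve U^T U · c = U^T v for the coefficients: c = (0). The projection is proj_W(v) = U c.
Check: (v - proj_W(v)) · u_1 = 0  (should be 0).
Result: proj_W(v) = (0, 0, 0).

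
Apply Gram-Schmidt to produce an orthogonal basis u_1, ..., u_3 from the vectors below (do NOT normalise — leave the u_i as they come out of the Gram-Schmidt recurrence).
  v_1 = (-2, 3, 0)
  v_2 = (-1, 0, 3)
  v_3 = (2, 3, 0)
Orthogonal basis:
  u_1 = (-2, 3, 0)
  u_2 = (-9/13, -6/13, 3)
  u_3 = (18/7, 12/7, 6/7)

Apply the Gram-Schmidt recurrence
  u_1 = v_1
  u_i = v_i − Σ_{j<i} ((v_i · u_j) / (u_j · u_j)) · u_j.

Step by step this gives:
  u_1 = (-2, 3, 0)
  u_2 = (-9/13, -6/13, 3)
  u_3 = (18/7, 12/7, 6/7)

Orthogonality check:
  u_2 · u_1 = 0 (should be 0)
  u_3 · u_1 = 0 (should be 0)
  u_3 · u_2 = 0 (should be 0)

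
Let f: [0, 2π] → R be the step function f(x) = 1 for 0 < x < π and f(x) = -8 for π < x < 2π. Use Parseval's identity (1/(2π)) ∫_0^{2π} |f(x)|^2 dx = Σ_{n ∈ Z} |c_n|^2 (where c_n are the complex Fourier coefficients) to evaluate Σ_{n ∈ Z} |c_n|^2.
Σ |c_n|^2 = 65/2

Parseval equates the L^2 energy of f (normalised by 1/(2π)) with the ℓ^2 sum of its Fourier coefficients: (1/(2π)) ∫_0^{2π} |f|^2 = Σ |c_n|^2.
Compute the left side: (1/(2π)) [∫_0^π 1^2 dx + ∫_π^{2π} (-8)^2 dx] = (1/(2π)) · (1π + 64π) = (1 + 64)/2 = 65/2.
So Σ_{n ∈ Z} |c_n|^2 = 65/2.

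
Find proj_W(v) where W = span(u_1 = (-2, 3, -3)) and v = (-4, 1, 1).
proj_W(v) = (-8/11, 12/11, -12/11)

Set up U = [u_1 | ... | u_1] ∈ R^(3×1). The projector onto W = col(U) is P = U (U^T U)^(-1) U^T.
Compute U^T U =
  [22],
and U^T v = (8).
Solve U^T U · c = U^T v for the coefficients: c = (4/11). The projection is proj_W(v) = U c.
Check: (v - proj_W(v)) · u_1 = 0  (should be 0).
Result: proj_W(v) = (-8/11, 12/11, -12/11).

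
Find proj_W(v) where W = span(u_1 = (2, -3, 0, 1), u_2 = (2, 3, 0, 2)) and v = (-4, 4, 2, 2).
proj_W(v) = (-448/229, 1020/229, 0, -166/229)

Set up U = [u_1 | ... | u_2] ∈ R^(4×2). The projector onto W = col(U) is P = U (U^T U)^(-1) U^T.
Compute U^T U =
  [14, -3]
  [-3, 17],
and U^T v = (-18, 8).
Solve U^T U · c = U^T v for the coefficients: c = (-282/229, 58/229). The projection is proj_W(v) = U c.
Check: (v - proj_W(v)) · u_1 = 0  (should be 0).
Check: (v - proj_W(v)) · u_2 = 0  (should be 0).
Result: proj_W(v) = (-448/229, 1020/229, 0, -166/229).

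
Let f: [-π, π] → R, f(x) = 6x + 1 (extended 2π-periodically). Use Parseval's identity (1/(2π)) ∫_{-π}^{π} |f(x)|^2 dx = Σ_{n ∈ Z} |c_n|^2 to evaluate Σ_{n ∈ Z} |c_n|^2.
Σ |c_n|^2 = 12π^2 + 1

Expand and integrate term by term over [-π, π]:
  ∫ (6x)^2 dx = 36·(2π^3/3); ∫ 2·6·(1)·x dx = 0 (odd integrand); ∫ 1^2 dx = 1·2π.
So (1/(2π)) ∫_{-π}^{π} (6x + 1)^2 dx = 36π^2/3 + 1 = 12π^2 + 1.
Parseval ⇒ Σ |c_n|^2 = 12π^2 + 1.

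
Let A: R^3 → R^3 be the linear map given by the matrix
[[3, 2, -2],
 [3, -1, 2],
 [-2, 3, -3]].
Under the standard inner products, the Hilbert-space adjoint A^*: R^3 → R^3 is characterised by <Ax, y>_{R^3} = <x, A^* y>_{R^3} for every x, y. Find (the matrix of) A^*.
A^* = A^T =
[[3, 3, -2],
 [2, -1, 3],
 [-2, 2, -3]]

For real matrices with standard dot products, the defining identity <Ax, y> = <x, A^* y> gives (Ax)^T y = x^T (A^*) y, i.e. x^T A^T y = x^T (A^*) y. Since this holds for all x, y, we must have A^* = A^T. Therefore
A^* =
[[3, 3, -2],
 [2, -1, 3],
 [-2, 2, -3]].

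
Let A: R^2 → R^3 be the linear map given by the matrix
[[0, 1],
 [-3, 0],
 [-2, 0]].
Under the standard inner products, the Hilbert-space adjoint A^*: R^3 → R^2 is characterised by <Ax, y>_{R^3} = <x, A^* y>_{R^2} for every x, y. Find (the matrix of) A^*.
A^* = A^T =
[[0, -3, -2],
 [1, 0, 0]]

For real matrices with standard dot products, the defining identity <Ax, y> = <x, A^* y> gives (Ax)^T y = x^T (A^*) y, i.e. x^T A^T y = x^T (A^*) y. Since this holds for all x, y, we must have A^* = A^T. Therefore
A^* =
[[0, -3, -2],
 [1, 0, 0]].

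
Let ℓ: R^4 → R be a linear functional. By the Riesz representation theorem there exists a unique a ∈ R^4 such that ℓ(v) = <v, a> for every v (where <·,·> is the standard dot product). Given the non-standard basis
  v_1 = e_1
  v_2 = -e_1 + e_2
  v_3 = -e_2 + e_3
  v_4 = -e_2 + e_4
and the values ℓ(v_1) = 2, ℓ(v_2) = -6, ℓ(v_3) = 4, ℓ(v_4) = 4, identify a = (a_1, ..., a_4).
a = (2, -4, 0, 0)

Write a = (a_1, ..., a_4) in the standard basis. For each basis vector v_i, ℓ(v_i) = <v_i, a> is a linear equation in the a_j's. Collect the n equations into a matrix system V a = ℓ, where row i of V is v_i (expressed in the standard basis). Since V is invertible (lower-triangular with 1s on the diagonal, up to permutation), solve by back-substitution:
  V =
[[1, 0, 0, 0],
 [-1, 1, 0, 0],
 [0, -1, 1, 0],
 [0, -1, 0, 1]]
  V a = (2, -6, 4, 4)
Solving gives a = (2, -4, 0, 0).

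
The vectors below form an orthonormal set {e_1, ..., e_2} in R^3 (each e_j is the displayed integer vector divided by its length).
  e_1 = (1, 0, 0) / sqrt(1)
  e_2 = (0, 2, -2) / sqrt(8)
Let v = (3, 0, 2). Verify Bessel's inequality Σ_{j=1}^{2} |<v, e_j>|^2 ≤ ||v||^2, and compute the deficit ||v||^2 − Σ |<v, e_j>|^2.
Σ |<v, e_j>|^2 = 11; ||v||^2 = 13; deficit = 2

Write each e_j = u_j / sqrt(<u_j, u_j>) where u_j is the displayed integer vector. Then <v, e_j> = <v, u_j> / sqrt(<u_j, u_j>), so |<v, e_j>|^2 = <v, u_j>^2 / <u_j, u_j>.
Coefficients: <v, e_1> = 3/sqrt(1), <v, e_2> = -4/sqrt(8).
Square and sum: Σ |<v, e_j>|^2 = 11.
Compute ||v||^2 = v·v = 13.
Deficit = 13 − 11 = 2 ≥ 0, confirming Bessel's inequality. (The deficit equals ||v − Σ <v,e_j> e_j||^2, the squared distance from v to span{e_j}.)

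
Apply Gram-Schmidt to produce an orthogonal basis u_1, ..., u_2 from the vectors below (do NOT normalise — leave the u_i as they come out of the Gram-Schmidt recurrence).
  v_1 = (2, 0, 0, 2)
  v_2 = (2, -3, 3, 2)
Orthogonal basis:
  u_1 = (2, 0, 0, 2)
  u_2 = (0, -3, 3, 0)

Apply the Gram-Schmidt recurrence
  u_1 = v_1
  u_i = v_i − Σ_{j<i} ((v_i · u_j) / (u_j · u_j)) · u_j.

Step by step this gives:
  u_1 = (2, 0, 0, 2)
  u_2 = (0, -3, 3, 0)

Orthogonality check:
  u_2 · u_1 = 0 (should be 0)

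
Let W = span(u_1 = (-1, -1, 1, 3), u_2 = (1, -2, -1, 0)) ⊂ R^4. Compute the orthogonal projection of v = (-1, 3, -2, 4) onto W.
proj_W(v) = (-3/2, 1, 3/2, 2)

Set up U = [u_1 | ... | u_2] ∈ R^(4×2). The projector onto W = col(U) is P = U (U^T U)^(-1) U^T.
Compute U^T U =
  [12, 0]
  [0, 6],
and U^T v = (8, -5).
Solve U^T U · c = U^T v for the coefficients: c = (2/3, -5/6). The projection is proj_W(v) = U c.
Check: (v - proj_W(v)) · u_1 = 0  (should be 0).
Check: (v - proj_W(v)) · u_2 = 0  (should be 0).
Result: proj_W(v) = (-3/2, 1, 3/2, 2).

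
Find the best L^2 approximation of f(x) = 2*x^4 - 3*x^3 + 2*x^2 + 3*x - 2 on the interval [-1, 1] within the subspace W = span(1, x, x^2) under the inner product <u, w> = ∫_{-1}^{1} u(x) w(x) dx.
g(x) = 26*x^2/7 + 6*x/5 - 76/35

The best approximation g ∈ W is the orthogonal projection of f onto W. Writing g = a_0 + a_1 x + a_2 x^2, the coefficients solve the normal equations G · a = b where
  G_{ij} = <φ_i, φ_j> and b_i = <f, φ_i>, with φ_0 = 1, φ_1 = x, φ_2 = x^2.
G =
  [2, 0, 2/3]
  [0, 2/3, 0]
  [2/3, 0, 2/5],
b = (-28/15, 4/5, 4/105).
Solving gives a_0 = -76/35, a_1 = 6/5, a_2 = 26/7, so
  g(x) = 26*x^2/7 + 6*x/5 - 76/35.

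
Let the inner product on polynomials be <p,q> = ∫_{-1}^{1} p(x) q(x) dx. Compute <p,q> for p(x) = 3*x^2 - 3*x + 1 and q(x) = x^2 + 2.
<p,q> = 148/15

Expand the product: p(x)·q(x) = 3*x^4 - 3*x^3 + 7*x^2 - 6*x + 2.
∫_{-1}^{1} of each monomial x^k gives [2/(k+1) if k even, 0 if k odd]. Integrating term-by-term (or equivalently evaluating the antiderivative F(x) = 3*x^5/5 - 3*x^4/4 + 7*x^3/3 - 3*x^2 + 2*x at the endpoints):
  F(1) − F(−1) = 71/60 − (-521/60) = 148/15.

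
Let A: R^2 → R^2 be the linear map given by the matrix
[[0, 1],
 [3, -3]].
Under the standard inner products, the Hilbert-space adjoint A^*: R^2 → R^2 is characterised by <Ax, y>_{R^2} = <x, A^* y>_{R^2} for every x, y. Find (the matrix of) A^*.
A^* = A^T =
[[0, 3],
 [1, -3]]

For real matrices with standard dot products, the defining identity <Ax, y> = <x, A^* y> gives (Ax)^T y = x^T (A^*) y, i.e. x^T A^T y = x^T (A^*) y. Since this holds for all x, y, we must have A^* = A^T. Therefore
A^* =
[[0, 3],
 [1, -3]].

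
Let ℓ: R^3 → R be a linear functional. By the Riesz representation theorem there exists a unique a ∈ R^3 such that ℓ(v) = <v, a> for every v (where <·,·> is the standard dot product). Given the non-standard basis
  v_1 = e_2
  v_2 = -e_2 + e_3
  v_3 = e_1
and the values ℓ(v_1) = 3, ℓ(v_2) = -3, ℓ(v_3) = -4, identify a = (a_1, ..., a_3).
a = (-4, 3, 0)

Write a = (a_1, ..., a_3) in the standard basis. For each basis vector v_i, ℓ(v_i) = <v_i, a> is a linear equation in the a_j's. Collect the n equations into a matrix system V a = ℓ, where row i of V is v_i (expressed in the standard basis). Since V is invertible (lower-triangular with 1s on the diagonal, up to permutation), solve by back-substitution:
  V =
[[0, 1, 0],
 [0, -1, 1],
 [1, 0, 0]]
  V a = (3, -3, -4)
Solving gives a = (-4, 3, 0).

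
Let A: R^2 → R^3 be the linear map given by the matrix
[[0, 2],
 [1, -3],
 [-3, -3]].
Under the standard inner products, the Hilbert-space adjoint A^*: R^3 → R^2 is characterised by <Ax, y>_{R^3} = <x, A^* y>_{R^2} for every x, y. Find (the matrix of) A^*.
A^* = A^T =
[[0, 1, -3],
 [2, -3, -3]]

For real matrices with standard dot products, the defining identity <Ax, y> = <x, A^* y> gives (Ax)^T y = x^T (A^*) y, i.e. x^T A^T y = x^T (A^*) y. Since this holds for all x, y, we must have A^* = A^T. Therefore
A^* =
[[0, 1, -3],
 [2, -3, -3]].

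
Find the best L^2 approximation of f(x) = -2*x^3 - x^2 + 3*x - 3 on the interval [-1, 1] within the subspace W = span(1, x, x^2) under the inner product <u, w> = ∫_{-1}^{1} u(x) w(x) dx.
g(x) = -x^2 + 9*x/5 - 3

The best approximation g ∈ W is the orthogonal projection of f onto W. Writing g = a_0 + a_1 x + a_2 x^2, the coefficients solve the normal equations G · a = b where
  G_{ij} = <φ_i, φ_j> and b_i = <f, φ_i>, with φ_0 = 1, φ_1 = x, φ_2 = x^2.
G =
  [2, 0, 2/3]
  [0, 2/3, 0]
  [2/3, 0, 2/5],
b = (-20/3, 6/5, -12/5).
Solving gives a_0 = -3, a_1 = 9/5, a_2 = -1, so
  g(x) = -x^2 + 9*x/5 - 3.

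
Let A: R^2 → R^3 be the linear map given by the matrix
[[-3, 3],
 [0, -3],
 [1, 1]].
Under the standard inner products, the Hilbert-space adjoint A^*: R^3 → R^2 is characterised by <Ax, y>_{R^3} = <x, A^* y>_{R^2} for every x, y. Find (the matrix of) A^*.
A^* = A^T =
[[-3, 0, 1],
 [3, -3, 1]]

For real matrices with standard dot products, the defining identity <Ax, y> = <x, A^* y> gives (Ax)^T y = x^T (A^*) y, i.e. x^T A^T y = x^T (A^*) y. Since this holds for all x, y, we must have A^* = A^T. Therefore
A^* =
[[-3, 0, 1],
 [3, -3, 1]].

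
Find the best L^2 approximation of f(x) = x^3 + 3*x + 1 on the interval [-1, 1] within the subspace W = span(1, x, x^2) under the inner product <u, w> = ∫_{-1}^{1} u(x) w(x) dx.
g(x) = 18*x/5 + 1

The best approximation g ∈ W is the orthogonal projection of f onto W. Writing g = a_0 + a_1 x + a_2 x^2, the coefficients solve the normal equations G · a = b where
  G_{ij} = <φ_i, φ_j> and b_i = <f, φ_i>, with φ_0 = 1, φ_1 = x, φ_2 = x^2.
G =
  [2, 0, 2/3]
  [0, 2/3, 0]
  [2/3, 0, 2/5],
b = (2, 12/5, 2/3).
Solving gives a_0 = 1, a_1 = 18/5, a_2 = 0, so
  g(x) = 18*x/5 + 1.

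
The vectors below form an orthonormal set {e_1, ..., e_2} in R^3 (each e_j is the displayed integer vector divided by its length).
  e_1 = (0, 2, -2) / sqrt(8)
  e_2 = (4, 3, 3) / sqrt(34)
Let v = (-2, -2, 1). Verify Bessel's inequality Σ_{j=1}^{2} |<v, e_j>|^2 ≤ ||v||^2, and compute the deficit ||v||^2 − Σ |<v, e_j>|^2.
Σ |<v, e_j>|^2 = 137/17; ||v||^2 = 9; deficit = 16/17

Write each e_j = u_j / sqrt(<u_j, u_j>) where u_j is the displayed integer vector. Then <v, e_j> = <v, u_j> / sqrt(<u_j, u_j>), so |<v, e_j>|^2 = <v, u_j>^2 / <u_j, u_j>.
Coefficients: <v, e_1> = -6/sqrt(8), <v, e_2> = -11/sqrt(34).
Square and sum: Σ |<v, e_j>|^2 = 137/17.
Compute ||v||^2 = v·v = 9.
Deficit = 9 − 137/17 = 16/17 ≥ 0, confirming Bessel's inequality. (The deficit equals ||v − Σ <v,e_j> e_j||^2, the squared distance from v to span{e_j}.)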